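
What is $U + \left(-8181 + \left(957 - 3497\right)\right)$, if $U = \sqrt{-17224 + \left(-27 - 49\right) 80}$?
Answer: $-10721 + 2 i \sqrt{5826} \approx -10721.0 + 152.66 i$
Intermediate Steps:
$U = 2 i \sqrt{5826}$ ($U = \sqrt{-17224 - 6080} = \sqrt{-23304} = 2 i \sqrt{5826} \approx 152.66 i$)
$U + \left(-8181 + \left(957 - 3497\right)\right) = 2 i \sqrt{5826} + \left(-8181 + \left(957 - 3497\right)\right) = 2 i \sqrt{5826} - 10721 = -10721 + 2 i \sqrt{5826}$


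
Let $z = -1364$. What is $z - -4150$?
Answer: $2786$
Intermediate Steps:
$z - -4150 = -1364 - -4150 = -1364 + 4150 = 2786$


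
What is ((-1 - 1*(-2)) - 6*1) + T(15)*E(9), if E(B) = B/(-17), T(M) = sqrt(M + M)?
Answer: -5 - 9*sqrt(30)/17 ≈ -7.8997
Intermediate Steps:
T(M) = sqrt(2)*sqrt(M) (T(M) = sqrt(2*M) = sqrt(2)*sqrt(M))
E(B) = -B/17 (E(B) = B*(-1/17) = -B/17)
((-1 - 1*(-2)) - 6*1) + T(15)*E(9) = ((-1 - 1*(-2)) - 6*1) + (sqrt(2)*sqrt(15))*(-1/17*9) = ((-1 + 2) - 6) + sqrt(30)*(-9/17) = (1 - 6) - 9*sqrt(30)/17 = -5 - 9*sqrt(30)/17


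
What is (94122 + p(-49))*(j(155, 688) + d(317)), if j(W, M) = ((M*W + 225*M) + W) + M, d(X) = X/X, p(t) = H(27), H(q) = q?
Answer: 24693776316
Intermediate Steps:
p(t) = 27
d(X) = 1
j(W, M) = W + 226*M + M*W (j(W, M) = ((225*M + M*W) + W) + M = (W + 225*M + M*W) + M = W + 226*M + M*W)
(94122 + p(-49))*(j(155, 688) + d(317)) = (94122 + 27)*((155 + 226*688 + 688*155) + 1) = 94149*((155 + 155488 + 106640) + 1) = 94149*(262283 + 1) = 94149*262284 = 24693776316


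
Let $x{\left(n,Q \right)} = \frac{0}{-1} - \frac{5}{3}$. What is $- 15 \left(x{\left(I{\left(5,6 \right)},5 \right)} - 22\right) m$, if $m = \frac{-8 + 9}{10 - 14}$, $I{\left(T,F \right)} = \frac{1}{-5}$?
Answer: $- \frac{355}{4} \approx -88.75$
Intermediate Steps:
$I{\left(T,F \right)} = - \frac{1}{5}$
$x{\left(n,Q \right)} = - \frac{5}{3}$ ($x{\left(n,Q \right)} = 0 \left(-1\right) - \frac{5}{3} = 0 - \frac{5}{3} = - \frac{5}{3}$)
$m = - \frac{1}{4}$ ($m = 1 \frac{1}{-4} = 1 \left(- \frac{1}{4}\right) = - \frac{1}{4} \approx -0.25$)
$- 15 \left(x{\left(I{\left(5,6 \right)},5 \right)} - 22\right) m = - 15 \left(- \frac{5}{3} - 22\right) \left(- \frac{1}{4}\right) = \left(-15\right) \left(- \frac{71}{3}\right) \left(- \frac{1}{4}\right) = 355 \left(- \frac{1}{4}\right) = - \frac{355}{4}$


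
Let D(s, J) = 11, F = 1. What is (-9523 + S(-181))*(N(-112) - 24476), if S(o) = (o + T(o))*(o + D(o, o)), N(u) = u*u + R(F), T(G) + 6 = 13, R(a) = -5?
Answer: -239420409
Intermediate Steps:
T(G) = 7 (T(G) = -6 + 13 = 7)
N(u) = -5 + u² (N(u) = u*u - 5 = u² - 5 = -5 + u²)
S(o) = (7 + o)*(11 + o) (S(o) = (o + 7)*(o + 11) = (7 + o)*(11 + o))
(-9523 + S(-181))*(N(-112) - 24476) = (-9523 + (77 + (-181)² + 18*(-181)))*((-5 + (-112)²) - 24476) = (-9523 + (77 + 32761 - 3258))*((-5 + 12544) - 24476) = (-9523 + 29580)*(12539 - 24476) = 20057*(-11937) = -239420409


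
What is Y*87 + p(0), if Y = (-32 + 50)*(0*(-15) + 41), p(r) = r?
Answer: 64206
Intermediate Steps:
Y = 738 (Y = 18*(0 + 41) = 18*41 = 738)
Y*87 + p(0) = 738*87 + 0 = 64206 + 0 = 64206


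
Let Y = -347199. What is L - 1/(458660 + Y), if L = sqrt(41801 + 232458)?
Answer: -1/111461 + sqrt(274259) ≈ 523.70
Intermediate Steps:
L = sqrt(274259) ≈ 523.70
L - 1/(458660 + Y) = sqrt(274259) - 1/(458660 - 347199) = sqrt(274259) - 1/111461 = -1/111461 + sqrt(274259)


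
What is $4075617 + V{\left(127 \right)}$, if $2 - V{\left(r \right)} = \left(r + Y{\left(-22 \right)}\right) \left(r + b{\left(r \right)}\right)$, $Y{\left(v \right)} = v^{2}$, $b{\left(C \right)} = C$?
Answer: $3920425$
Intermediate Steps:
$V{\left(r \right)} = 2 - 2 r \left(484 + r\right)$ ($V{\left(r \right)} = 2 - \left(r + \left(-22\right)^{2}\right) \left(r + r\right) = 2 - \left(r + 484\right) 2 r = 2 - \left(484 + r\right) 2 r = 2 - 2 r \left(484 + r\right)$)
$4075617 + V{\left(127 \right)} = 4075617 - \left(122934 + 32258\right) = 4075617 - 155192 = 3920425$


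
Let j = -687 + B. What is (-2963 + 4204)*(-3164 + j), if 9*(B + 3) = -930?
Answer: -14733152/3 ≈ -4.9110e+6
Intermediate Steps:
B = -319/3 (B = -3 + (⅑)*(-930) = -3 - 310/3 = -319/3 ≈ -106.33)
j = -2380/3 (j = -687 - 319/3 = -2380/3 ≈ -793.33)
(-2963 + 4204)*(-3164 + j) = (-2963 + 4204)*(-3164 - 2380/3) = 1241*(-11872/3) = -14733152/3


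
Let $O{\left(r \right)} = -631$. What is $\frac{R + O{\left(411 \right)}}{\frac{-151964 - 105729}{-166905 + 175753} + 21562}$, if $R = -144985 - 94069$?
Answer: $- \frac{2120732880}{190522883} \approx -11.131$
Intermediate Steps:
$R = -239054$ ($R = -144985 - 94069 = -239054$)
$\frac{R + O{\left(411 \right)}}{\frac{-151964 - 105729}{-166905 + 175753} + 21562} = \frac{-239054 - 631}{\frac{-151964 - 105729}{-166905 + 175753} + 21562} = - \frac{239685}{- \frac{257693}{8848} + 21562} = - \frac{239685}{\frac{190522883}{8848}} = \left(-239685\right) \frac{8848}{190522883} = - \frac{2120732880}{190522883}$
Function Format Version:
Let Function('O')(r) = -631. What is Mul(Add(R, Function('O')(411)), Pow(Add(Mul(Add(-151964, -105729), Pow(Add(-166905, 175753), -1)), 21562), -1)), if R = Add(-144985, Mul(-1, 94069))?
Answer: Rational(-2120732880, 190522883) ≈ -11.131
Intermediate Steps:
R = -239054 (R = Add(-144985, -94069) = -239054)
Mul(Add(R, Function('O')(411)), Pow(Add(Mul(Add(-151964, -105729), Pow(Add(-166905, 175753), -1)), 21562), -1)) = Mul(Add(-239054, -631), Pow(Add(Mul(Add(-151964, -105729), Pow(Add(-166905, 175753), -1)), 21562), -1)) = Mul(-239685, Pow(Add(Mul(-257693, Pow(8848, -1)), 21562), -1)) = Mul(-239685, Pow(Add(Mul(-257693, Rational(1, 8848)), 21562), -1)) = Mul(-239685, Pow(Add(Rational(-257693, 8848), 21562), -1)) = Mul(-239685, Pow(Rational(190522883, 8848), -1)) = Mul(-239685, Rational(8848, 190522883)) = Rational(-2120732880, 190522883)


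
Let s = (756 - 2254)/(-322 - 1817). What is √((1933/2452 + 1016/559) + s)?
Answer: √7104843880350988785/1465929426 ≈ 1.8183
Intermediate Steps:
s = 1498/2139 (s = -1498/(-2139) = -1498*(-1/2139) = 1498/2139 ≈ 0.70033)
√((1933/2452 + 1016/559) + s) = √((1933/2452 + 1016/559) + 1498/2139) = √(3571779/1370668 + 1498/2139) = √(9693295945/2931858852) = √7104843880350988785/1465929426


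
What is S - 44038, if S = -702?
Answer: -44740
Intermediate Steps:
S - 44038 = -702 - 44038 = -44740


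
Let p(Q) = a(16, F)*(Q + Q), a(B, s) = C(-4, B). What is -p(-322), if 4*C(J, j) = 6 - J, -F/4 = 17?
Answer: 1610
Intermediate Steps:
F = -68 (F = -4*17 = -68)
C(J, j) = 3/2 - J/4 (C(J, j) = (6 - J)/4 = 3/2 - J/4)
a(B, s) = 5/2 (a(B, s) = 3/2 - ¼*(-4) = 3/2 + 1 = 5/2)
p(Q) = 5*Q (p(Q) = 5*(Q + Q)/2 = 5*(2*Q)/2 = 5*Q)
-p(-322) = -5*(-322) = -1*(-1610) = 1610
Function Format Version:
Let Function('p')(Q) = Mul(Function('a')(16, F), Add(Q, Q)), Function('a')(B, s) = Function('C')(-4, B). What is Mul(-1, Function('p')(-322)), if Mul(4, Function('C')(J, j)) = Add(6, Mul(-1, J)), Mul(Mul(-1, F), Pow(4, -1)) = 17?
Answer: 1610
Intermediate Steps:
F = -68 (F = Mul(-4, 17) = -68)
Function('C')(J, j) = Add(Rational(3, 2), Mul(Rational(-1, 4), J)) (Function('C')(J, j) = Mul(Rational(1, 4), Add(6, Mul(-1, J))) = Add(Rational(3, 2), Mul(Rational(-1, 4), J)))
Function('a')(B, s) = Rational(5, 2) (Function('a')(B, s) = Add(Rational(3, 2), Mul(Rational(-1, 4), -4)) = Add(Rational(3, 2), 1) = Rational(5, 2))
Function('p')(Q) = Mul(5, Q) (Function('p')(Q) = Mul(Rational(5, 2), Add(Q, Q)) = Mul(Rational(5, 2), Mul(2, Q)) = Mul(5, Q))
Mul(-1, Function('p')(-322)) = Mul(-1, Mul(5, -322)) = Mul(-1, -1610) = 1610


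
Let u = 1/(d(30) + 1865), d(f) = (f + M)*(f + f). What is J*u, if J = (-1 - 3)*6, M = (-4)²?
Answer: -24/4625 ≈ -0.0051892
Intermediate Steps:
M = 16
d(f) = 2*f*(16 + f) (d(f) = (f + 16)*(f + f) = (16 + f)*(2*f) = 2*f*(16 + f))
u = 1/4625 (u = 1/(2*30*(16 + 30) + 1865) = 1/(2*30*46 + 1865) = 1/(2760 + 1865) = 1/4625 ≈ 0.00021622)
J = -24 (J = -4*6 = -24)
J*u = -24*1/4625 = -24/4625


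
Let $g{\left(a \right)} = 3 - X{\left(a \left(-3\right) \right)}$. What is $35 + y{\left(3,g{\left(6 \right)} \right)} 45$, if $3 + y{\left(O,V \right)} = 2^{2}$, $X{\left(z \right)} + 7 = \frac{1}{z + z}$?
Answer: $80$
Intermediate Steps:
$X{\left(z \right)} = -7 + \frac{1}{2 z}$ ($X{\left(z \right)} = -7 + \frac{1}{z + z} = -7 + \frac{1}{2 z}$)
$g{\left(a \right)} = 10 + \frac{1}{6 a}$ ($g{\left(a \right)} = 3 - \left(-7 + \frac{1}{2 a \left(-3\right)}\right) = 3 - \left(-7 + \frac{1}{2 \left(- 3 a\right)}\right) = 3 - \left(-7 + \frac{\left(- \frac{1}{3}\right) \frac{1}{a}}{2}\right) = 3 - \left(-7 - \frac{1}{6 a}\right) = 3 + \left(7 + \frac{1}{6 a}\right) = 10 + \frac{1}{6 a}$)
$y{\left(O,V \right)} = 1$ ($y{\left(O,V \right)} = -3 + 2^{2} = -3 + 4 = 1$)
$35 + y{\left(3,g{\left(6 \right)} \right)} 45 = 35 + 1 \cdot 45 = 35 + 45 = 80$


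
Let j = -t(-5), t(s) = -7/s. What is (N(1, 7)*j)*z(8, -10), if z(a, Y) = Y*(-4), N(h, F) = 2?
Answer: -112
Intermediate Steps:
z(a, Y) = -4*Y
j = -7/5 (j = -(-7)/(-5) = -(-7)*(-1)/5 = -1*7/5 = -7/5 ≈ -1.4000)
(N(1, 7)*j)*z(8, -10) = (2*(-7/5))*(-4*(-10)) = -14/5*40 = -112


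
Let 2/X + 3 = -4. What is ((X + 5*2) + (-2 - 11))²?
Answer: 529/49 ≈ 10.796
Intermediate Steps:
X = -2/7 (X = 2/(-3 - 4) = 2/(-7) = 2*(-⅐) = -2/7 ≈ -0.28571)
((X + 5*2) + (-2 - 11))² = ((-2/7 + 5*2) + (-2 - 11))² = ((-2/7 + 10) - 13)² = (68/7 - 13)² = (-23/7)² = 529/49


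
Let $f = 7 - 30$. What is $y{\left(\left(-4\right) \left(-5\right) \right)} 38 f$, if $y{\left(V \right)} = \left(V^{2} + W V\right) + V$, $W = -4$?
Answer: $-297160$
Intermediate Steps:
$y{\left(V \right)} = V^{2} - 3 V$ ($y{\left(V \right)} = \left(V^{2} - 4 V\right) + V = V^{2} - 3 V$)
$f = -23$
$y{\left(\left(-4\right) \left(-5\right) \right)} 38 f = \left(-4\right) \left(-5\right) \left(-3 - -20\right) 38 \left(-23\right) = 20 \left(-3 + 20\right) 38 \left(-23\right) = 20 \cdot 17 \cdot 38 \left(-23\right) = 340 \cdot 38 \left(-23\right) = 12920 \left(-23\right) = -297160$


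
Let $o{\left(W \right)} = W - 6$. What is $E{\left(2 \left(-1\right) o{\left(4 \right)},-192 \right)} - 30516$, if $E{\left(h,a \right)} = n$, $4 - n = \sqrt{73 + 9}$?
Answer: $-30512 - \sqrt{82} \approx -30521.0$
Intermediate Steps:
$o{\left(W \right)} = -6 + W$ ($o{\left(W \right)} = W - 6 = -6 + W$)
$n = 4 - \sqrt{82}$ ($n = 4 - \sqrt{73 + 9} = 4 - \sqrt{82} \approx -5.0554$)
$E{\left(h,a \right)} = 4 - \sqrt{82}$
$E{\left(2 \left(-1\right) o{\left(4 \right)},-192 \right)} - 30516 = \left(4 - \sqrt{82}\right) - 30516 = -30512 - \sqrt{82}$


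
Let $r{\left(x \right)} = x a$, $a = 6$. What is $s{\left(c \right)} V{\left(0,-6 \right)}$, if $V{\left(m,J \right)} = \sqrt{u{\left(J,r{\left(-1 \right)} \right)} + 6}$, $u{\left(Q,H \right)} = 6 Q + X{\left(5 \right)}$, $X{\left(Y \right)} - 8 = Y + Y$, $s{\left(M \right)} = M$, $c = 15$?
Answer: $30 i \sqrt{3} \approx 51.962 i$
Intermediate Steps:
$X{\left(Y \right)} = 8 + 2 Y$ ($X{\left(Y \right)} = 8 + \left(Y + Y\right) = 8 + 2 Y$)
$r{\left(x \right)} = 6 x$ ($r{\left(x \right)} = x 6 = 6 x$)
$u{\left(Q,H \right)} = 18 + 6 Q$ ($u{\left(Q,H \right)} = 6 Q + \left(8 + 2 \cdot 5\right) = 6 Q + \left(8 + 10\right) = 6 Q + 18 = 18 + 6 Q$)
$V{\left(m,J \right)} = \sqrt{24 + 6 J}$ ($V{\left(m,J \right)} = \sqrt{\left(18 + 6 J\right) + 6} = \sqrt{24 + 6 J}$)
$s{\left(c \right)} V{\left(0,-6 \right)} = 15 \sqrt{24 + 6 \left(-6\right)} = 15 \sqrt{24 - 36} = 15 \sqrt{-12} = 15 \cdot 2 i \sqrt{3} = 30 i \sqrt{3}$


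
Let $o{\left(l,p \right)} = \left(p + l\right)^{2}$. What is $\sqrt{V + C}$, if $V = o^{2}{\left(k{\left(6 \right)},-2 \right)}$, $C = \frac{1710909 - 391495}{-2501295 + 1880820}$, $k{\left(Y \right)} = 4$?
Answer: $\frac{\sqrt{213646568334}}{124095} \approx 3.7247$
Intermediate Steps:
$o{\left(l,p \right)} = \left(l + p\right)^{2}$
$C = - \frac{1319414}{620475}$ ($C = \frac{1319414}{-620475} = 1319414 \left(- \frac{1}{620475}\right) = - \frac{1319414}{620475} \approx -2.1265$)
$V = 16$ ($V = \left(\left(4 - 2\right)^{2}\right)^{2} = \left(2^{2}\right)^{2} = 4^{2} = 16$)
$\sqrt{V + C} = \sqrt{16 - \frac{1319414}{620475}} = \sqrt{\frac{8608186}{620475}} = \frac{\sqrt{213646568334}}{124095}$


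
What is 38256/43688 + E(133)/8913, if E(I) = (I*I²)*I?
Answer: 1708793459347/48673893 ≈ 35107.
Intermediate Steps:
E(I) = I⁴ (E(I) = I³*I = I⁴)
38256/43688 + E(133)/8913 = 38256/43688 + 133⁴/8913 = 38256*(1/43688) + 312900721*(1/8913) = 4782/5461 + 312900721/8913 = 1708793459347/48673893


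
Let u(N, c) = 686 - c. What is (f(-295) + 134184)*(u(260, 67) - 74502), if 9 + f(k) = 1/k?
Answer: -2924409125992/295 ≈ -9.9133e+9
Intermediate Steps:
f(k) = -9 + 1/k
(f(-295) + 134184)*(u(260, 67) - 74502) = ((-9 + 1/(-295)) + 134184)*((686 - 1*67) - 74502) = ((-9 - 1/295) + 134184)*((686 - 67) - 74502) = (-2656/295 + 134184)*(619 - 74502) = (39581624/295)*(-73883) = -2924409125992/295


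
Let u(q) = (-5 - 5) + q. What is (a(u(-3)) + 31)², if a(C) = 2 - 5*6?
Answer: 9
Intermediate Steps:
u(q) = -10 + q
a(C) = -28 (a(C) = 2 - 30 = -28)
(a(u(-3)) + 31)² = (-28 + 31)² = 3² = 9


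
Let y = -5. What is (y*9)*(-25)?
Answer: 1125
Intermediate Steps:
(y*9)*(-25) = -5*9*(-25) = -45*(-25) = 1125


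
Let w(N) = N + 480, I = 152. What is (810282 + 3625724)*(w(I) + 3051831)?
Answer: 13540744182778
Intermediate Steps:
w(N) = 480 + N
(810282 + 3625724)*(w(I) + 3051831) = (810282 + 3625724)*((480 + 152) + 3051831) = 4436006*(632 + 3051831) = 4436006*3052463 = 13540744182778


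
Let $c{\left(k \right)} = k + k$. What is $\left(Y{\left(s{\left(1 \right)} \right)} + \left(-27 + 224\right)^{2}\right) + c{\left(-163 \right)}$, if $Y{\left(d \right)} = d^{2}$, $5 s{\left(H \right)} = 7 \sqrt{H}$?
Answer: $\frac{962124}{25} \approx 38485.0$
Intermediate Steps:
$s{\left(H \right)} = \frac{7 \sqrt{H}}{5}$
$c{\left(k \right)} = 2 k$
$\left(Y{\left(s{\left(1 \right)} \right)} + \left(-27 + 224\right)^{2}\right) + c{\left(-163 \right)} = \left(\left(\frac{7 \sqrt{1}}{5}\right)^{2} + \left(-27 + 224\right)^{2}\right) + 2 \left(-163\right) = \left(\left(\frac{7}{5} \cdot 1\right)^{2} + 197^{2}\right) - 326 = \left(\left(\frac{7}{5}\right)^{2} + 38809\right) - 326 = \left(\frac{49}{25} + 38809\right) - 326 = \frac{970274}{25} - 326 = \frac{962124}{25}$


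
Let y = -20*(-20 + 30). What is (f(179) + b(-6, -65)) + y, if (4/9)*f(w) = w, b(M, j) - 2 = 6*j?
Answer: -741/4 ≈ -185.25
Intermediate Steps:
b(M, j) = 2 + 6*j
f(w) = 9*w/4
y = -200 (y = -20*10 = -200)
(f(179) + b(-6, -65)) + y = ((9/4)*179 + (2 + 6*(-65))) - 200 = (1611/4 + (2 - 390)) - 200 = (1611/4 - 388) - 200 = 59/4 - 200 = -741/4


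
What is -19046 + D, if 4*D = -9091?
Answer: -85275/4 ≈ -21319.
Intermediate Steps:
D = -9091/4 (D = (1/4)*(-9091) = -9091/4 ≈ -2272.8)
-19046 + D = -19046 - 9091/4 = -85275/4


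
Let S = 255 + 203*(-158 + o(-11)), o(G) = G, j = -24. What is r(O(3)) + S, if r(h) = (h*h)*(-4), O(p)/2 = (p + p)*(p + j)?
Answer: -288068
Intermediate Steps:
O(p) = 4*p*(-24 + p) (O(p) = 2*((p + p)*(p - 24)) = 2*((2*p)*(-24 + p)) = 2*(2*p*(-24 + p)) = 4*p*(-24 + p))
r(h) = -4*h² (r(h) = h²*(-4) = -4*h²)
S = -34052 (S = 255 + 203*(-158 - 11) = 255 + 203*(-169) = 255 - 34307 = -34052)
r(O(3)) + S = -4*144*(-24 + 3)² - 34052 = -4*(4*3*(-21))² - 34052 = -4*(-252)² - 34052 = -4*63504 - 34052 = -254016 - 34052 = -288068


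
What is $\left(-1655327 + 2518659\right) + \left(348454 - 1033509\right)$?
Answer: $178277$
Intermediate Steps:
$\left(-1655327 + 2518659\right) + \left(348454 - 1033509\right) = 863332 - 685055 = 178277$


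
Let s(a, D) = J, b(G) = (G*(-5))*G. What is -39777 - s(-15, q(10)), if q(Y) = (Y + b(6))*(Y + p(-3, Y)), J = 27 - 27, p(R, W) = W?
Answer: -39777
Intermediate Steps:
b(G) = -5*G**2 (b(G) = (-5*G)*G = -5*G**2)
J = 0
q(Y) = 2*Y*(-180 + Y) (q(Y) = (Y - 5*6**2)*(Y + Y) = (Y - 5*36)*(2*Y) = (Y - 180)*(2*Y) = (-180 + Y)*(2*Y) = 2*Y*(-180 + Y))
s(a, D) = 0
-39777 - s(-15, q(10)) = -39777 - 1*0 = -39777 + 0 = -39777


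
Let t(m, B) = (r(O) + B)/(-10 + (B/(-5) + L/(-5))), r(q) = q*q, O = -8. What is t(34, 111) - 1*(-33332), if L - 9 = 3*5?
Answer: 1233109/37 ≈ 33327.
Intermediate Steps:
L = 24 (L = 9 + 3*5 = 9 + 15 = 24)
r(q) = q**2
t(m, B) = (64 + B)/(-74/5 - B/5) (t(m, B) = ((-8)**2 + B)/(-10 + (B/(-5) + 24/(-5))) = (64 + B)/(-10 + (B*(-1/5) + 24*(-1/5))) = (64 + B)/(-10 + (-B/5 - 24/5)) = (64 + B)/(-10 + (-24/5 - B/5)) = (64 + B)/(-74/5 - B/5))
t(34, 111) - 1*(-33332) = 5*(-64 - 1*111)/(74 + 111) - 1*(-33332) = 5*(-64 - 111)/185 + 33332 = 5*(1/185)*(-175) + 33332 = -175/37 + 33332 = 1233109/37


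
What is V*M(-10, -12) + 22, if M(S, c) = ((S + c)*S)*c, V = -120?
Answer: 316822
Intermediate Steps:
M(S, c) = S*c*(S + c) (M(S, c) = (S*(S + c))*c = S*c*(S + c))
V*M(-10, -12) + 22 = -(-1200)*(-12)*(-10 - 12) + 22 = -(-1200)*(-12)*(-22) + 22 = -120*(-2640) + 22 = 316800 + 22 = 316822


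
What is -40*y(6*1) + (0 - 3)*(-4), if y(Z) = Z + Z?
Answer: -468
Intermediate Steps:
y(Z) = 2*Z
-40*y(6*1) + (0 - 3)*(-4) = -80*6*1 + (0 - 3)*(-4) = -80*6 - 3*(-4) = -40*12 + 12 = -480 + 12 = -468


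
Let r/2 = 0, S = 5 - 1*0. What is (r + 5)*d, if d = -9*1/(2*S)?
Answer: -9/2 ≈ -4.5000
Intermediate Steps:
S = 5 (S = 5 + 0 = 5)
r = 0 (r = 2*0 = 0)
d = -9/10 (d = -9/(5*2) = -9/10 ≈ -0.90000)
(r + 5)*d = (0 + 5)*(-9/10) = 5*(-9/10) = -9/2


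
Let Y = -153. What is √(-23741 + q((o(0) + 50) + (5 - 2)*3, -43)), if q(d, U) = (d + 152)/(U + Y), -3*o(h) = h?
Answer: I*√4653447/14 ≈ 154.08*I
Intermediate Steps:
o(h) = -h/3
q(d, U) = (152 + d)/(-153 + U) (q(d, U) = (d + 152)/(U - 153) = (152 + d)/(-153 + U))
√(-23741 + q((o(0) + 50) + (5 - 2)*3, -43)) = √(-23741 + (152 + ((-⅓*0 + 50) + (5 - 2)*3))/(-153 - 43)) = √(-23741 + (152 + ((0 + 50) + 3*3))/(-196)) = √(-23741 - (152 + (50 + 9))/196) = √(-23741 - (152 + 59)/196) = √(-23741 - 1/196*211) = √(-23741 - 211/196) = √(-4653447/196) = I*√4653447/14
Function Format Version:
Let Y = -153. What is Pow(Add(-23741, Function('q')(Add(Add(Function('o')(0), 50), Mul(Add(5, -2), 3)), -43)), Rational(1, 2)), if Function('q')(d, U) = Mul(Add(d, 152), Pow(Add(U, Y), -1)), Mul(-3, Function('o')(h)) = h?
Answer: Mul(Rational(1, 14), I, Pow(4653447, Rational(1, 2))) ≈ Mul(154.08, I)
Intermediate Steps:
Function('o')(h) = Mul(Rational(-1, 3), h)
Function('q')(d, U) = Mul(Pow(Add(-153, U), -1), Add(152, d)) (Function('q')(d, U) = Mul(Add(d, 152), Pow(Add(U, -153), -1)) = Mul(Add(152, d), Pow(Add(-153, U), -1)) = Mul(Pow(Add(-153, U), -1), Add(152, d)))
Pow(Add(-23741, Function('q')(Add(Add(Function('o')(0), 50), Mul(Add(5, -2), 3)), -43)), Rational(1, 2)) = Pow(Add(-23741, Mul(Pow(Add(-153, -43), -1), Add(152, Add(Add(Mul(Rational(-1, 3), 0), 50), Mul(Add(5, -2), 3))))), Rational(1, 2)) = Pow(Add(-23741, Mul(Pow(-196, -1), Add(152, Add(Add(0, 50), Mul(3, 3))))), Rational(1, 2)) = Pow(Add(-23741, Mul(Rational(-1, 196), Add(152, Add(50, 9)))), Rational(1, 2)) = Pow(Add(-23741, Mul(Rational(-1, 196), Add(152, 59))), Rational(1, 2)) = Pow(Add(-23741, Mul(Rational(-1, 196), 211)), Rational(1, 2)) = Pow(Add(-23741, Rational(-211, 196)), Rational(1, 2)) = Pow(Rational(-4653447, 196), Rational(1, 2)) = Mul(Rational(1, 14), I, Pow(4653447, Rational(1, 2)))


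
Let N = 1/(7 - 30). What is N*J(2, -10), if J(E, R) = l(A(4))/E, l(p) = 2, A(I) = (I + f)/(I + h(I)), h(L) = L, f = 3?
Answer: -1/23 ≈ -0.043478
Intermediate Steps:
A(I) = (3 + I)/(2*I) (A(I) = (I + 3)/(I + I) = (3 + I)/((2*I)) = (3 + I)*(1/(2*I)) = (3 + I)/(2*I))
J(E, R) = 2/E
N = -1/23 (N = 1/(-23) = -1/23 ≈ -0.043478)
N*J(2, -10) = -2/(23*2) = -1/23*1 = -1/23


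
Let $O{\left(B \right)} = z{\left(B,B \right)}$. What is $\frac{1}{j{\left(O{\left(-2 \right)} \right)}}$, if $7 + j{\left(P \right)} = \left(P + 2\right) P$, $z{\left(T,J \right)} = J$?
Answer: $- \frac{1}{7} \approx -0.14286$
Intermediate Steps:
$O{\left(B \right)} = B$
$j{\left(P \right)} = -7 + P \left(2 + P\right)$ ($j{\left(P \right)} = -7 + \left(P + 2\right) P = -7 + \left(2 + P\right) P = -7 + P \left(2 + P\right)$)
$\frac{1}{j{\left(O{\left(-2 \right)} \right)}} = \frac{1}{-7 + \left(-2\right)^{2} + 2 \left(-2\right)} = \frac{1}{-7 + 4 - 4} = \frac{1}{-7} = - \frac{1}{7}$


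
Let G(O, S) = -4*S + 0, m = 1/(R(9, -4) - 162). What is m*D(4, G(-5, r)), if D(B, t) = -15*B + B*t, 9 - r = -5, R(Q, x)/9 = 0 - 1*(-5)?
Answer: 284/117 ≈ 2.4273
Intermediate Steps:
R(Q, x) = 45 (R(Q, x) = 9*(0 - 1*(-5)) = 9*(0 + 5) = 9*5 = 45)
r = 14 (r = 9 - 1*(-5) = 9 + 5 = 14)
m = -1/117 (m = 1/(45 - 162) = 1/(-117) = -1/117 ≈ -0.0085470)
G(O, S) = -4*S
m*D(4, G(-5, r)) = -4*(-15 - 4*14)/117 = -4*(-15 - 56)/117 = -4*(-71)/117 = -1/117*(-284) = 284/117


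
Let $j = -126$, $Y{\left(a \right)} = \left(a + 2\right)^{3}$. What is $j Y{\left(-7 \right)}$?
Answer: $15750$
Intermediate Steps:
$Y{\left(a \right)} = \left(2 + a\right)^{3}$
$j Y{\left(-7 \right)} = - 126 \left(2 - 7\right)^{3} = - 126 \left(-5\right)^{3} = \left(-126\right) \left(-125\right) = 15750$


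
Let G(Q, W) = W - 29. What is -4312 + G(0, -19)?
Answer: -4360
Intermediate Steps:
G(Q, W) = -29 + W
-4312 + G(0, -19) = -4312 + (-29 - 19) = -4312 - 48 = -4360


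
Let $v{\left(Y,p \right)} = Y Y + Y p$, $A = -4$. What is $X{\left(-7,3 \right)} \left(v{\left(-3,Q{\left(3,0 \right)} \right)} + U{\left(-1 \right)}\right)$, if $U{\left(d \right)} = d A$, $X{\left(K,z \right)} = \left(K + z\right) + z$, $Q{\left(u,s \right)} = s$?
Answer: $-13$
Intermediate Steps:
$v{\left(Y,p \right)} = Y^{2} + Y p$
$X{\left(K,z \right)} = K + 2 z$
$U{\left(d \right)} = - 4 d$ ($U{\left(d \right)} = d \left(-4\right) = - 4 d$)
$X{\left(-7,3 \right)} \left(v{\left(-3,Q{\left(3,0 \right)} \right)} + U{\left(-1 \right)}\right) = \left(-7 + 2 \cdot 3\right) \left(- 3 \left(-3 + 0\right) - -4\right) = \left(-7 + 6\right) \left(\left(-3\right) \left(-3\right) + 4\right) = - (9 + 4) = \left(-1\right) 13 = -13$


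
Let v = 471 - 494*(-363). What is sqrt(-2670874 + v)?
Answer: I*sqrt(2491081) ≈ 1578.3*I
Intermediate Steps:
v = 179793 (v = 471 + 179322 = 179793)
sqrt(-2670874 + v) = sqrt(-2670874 + 179793) = sqrt(-2491081) = I*sqrt(2491081)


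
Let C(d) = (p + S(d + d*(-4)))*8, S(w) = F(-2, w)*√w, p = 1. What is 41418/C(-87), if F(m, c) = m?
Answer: -20709/4172 - 62127*√29/2086 ≈ -165.35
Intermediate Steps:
S(w) = -2*√w
C(d) = 8 - 16*√3*√(-d) (C(d) = (1 - 2*√(d + d*(-4)))*8 = (1 - 2*√(d - 4*d))*8 = (1 - 2*√3*√(-d))*8 = 8 - 16*√3*√(-d))
41418/C(-87) = 41418/(8 - 16*√3*√(-1*(-87))) = 41418/(8 - 16*√3*√87) = 41418/(8 - 48*√29)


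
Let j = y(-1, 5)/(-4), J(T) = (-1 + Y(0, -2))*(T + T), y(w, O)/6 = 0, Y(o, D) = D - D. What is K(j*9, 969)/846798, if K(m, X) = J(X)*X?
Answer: -312987/141133 ≈ -2.2177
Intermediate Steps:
Y(o, D) = 0
y(w, O) = 0 (y(w, O) = 6*0 = 0)
J(T) = -2*T (J(T) = (-1 + 0)*(T + T) = -2*T)
j = 0 (j = 0/(-4) = 0*(-1/4) = 0)
K(m, X) = -2*X**2 (K(m, X) = (-2*X)*X = -2*X**2)
K(j*9, 969)/846798 = -2*969**2/846798 = -2*938961*(1/846798) = -1877922*1/846798 = -312987/141133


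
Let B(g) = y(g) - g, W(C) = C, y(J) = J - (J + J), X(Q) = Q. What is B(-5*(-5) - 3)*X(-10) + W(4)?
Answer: 444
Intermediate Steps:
y(J) = -J (y(J) = J - 2*J = -J)
B(g) = -2*g (B(g) = -g - g = -2*g)
B(-5*(-5) - 3)*X(-10) + W(4) = -2*(-5*(-5) - 3)*(-10) + 4 = -2*(25 - 3)*(-10) + 4 = -2*22*(-10) + 4 = -44*(-10) + 4 = 440 + 4 = 444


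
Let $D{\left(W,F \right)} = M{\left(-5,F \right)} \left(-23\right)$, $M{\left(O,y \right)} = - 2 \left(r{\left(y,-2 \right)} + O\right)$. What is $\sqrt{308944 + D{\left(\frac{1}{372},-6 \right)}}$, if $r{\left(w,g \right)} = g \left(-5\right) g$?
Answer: $\sqrt{307794} \approx 554.79$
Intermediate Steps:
$r{\left(w,g \right)} = - 5 g^{2}$ ($r{\left(w,g \right)} = - 5 g g = - 5 g^{2}$)
$M{\left(O,y \right)} = 40 - 2 O$ ($M{\left(O,y \right)} = - 2 \left(- 5 \left(-2\right)^{2} + O\right) = - 2 \left(\left(-5\right) 4 + O\right) = - 2 \left(-20 + O\right) = 40 - 2 O$)
$D{\left(W,F \right)} = -1150$ ($D{\left(W,F \right)} = \left(40 - -10\right) \left(-23\right) = \left(40 + 10\right) \left(-23\right) = 50 \left(-23\right) = -1150$)
$\sqrt{308944 + D{\left(\frac{1}{372},-6 \right)}} = \sqrt{308944 - 1150} = \sqrt{307794}$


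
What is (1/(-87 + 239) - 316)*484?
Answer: -5811751/38 ≈ -1.5294e+5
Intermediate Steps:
(1/(-87 + 239) - 316)*484 = (1/152 - 316)*484 = -48031/152*484 = -5811751/38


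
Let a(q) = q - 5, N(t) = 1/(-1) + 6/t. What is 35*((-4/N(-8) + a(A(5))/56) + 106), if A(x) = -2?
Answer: 30285/8 ≈ 3785.6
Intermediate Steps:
N(t) = -1 + 6/t (N(t) = 1*(-1) + 6/t = -1 + 6/t)
a(q) = -5 + q
35*((-4/N(-8) + a(A(5))/56) + 106) = 35*((-4*(-8/(6 - 1*(-8))) + (-5 - 2)/56) + 106) = 35*((-4*(-8/(6 + 8)) - 7*1/56) + 106) = 35*((-4/((-⅛*14)) - ⅛) + 106) = 35*((-4/(-7/4) - ⅛) + 106) = 35*((-4*(-4/7) - ⅛) + 106) = 35*((16/7 - ⅛) + 106) = 35*(121/56 + 106) = 35*(6057/56) = 30285/8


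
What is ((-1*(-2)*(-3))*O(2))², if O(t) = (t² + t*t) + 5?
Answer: 6084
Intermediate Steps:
O(t) = 5 + 2*t² (O(t) = (t² + t²) + 5 = 2*t² + 5 = 5 + 2*t²)
((-1*(-2)*(-3))*O(2))² = ((-1*(-2)*(-3))*(5 + 2*2²))² = ((2*(-3))*(5 + 2*4))² = (-6*(5 + 8))² = (-6*13)² = (-78)² = 6084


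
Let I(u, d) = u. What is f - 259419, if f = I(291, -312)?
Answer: -259128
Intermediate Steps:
f = 291
f - 259419 = 291 - 259419 = -259128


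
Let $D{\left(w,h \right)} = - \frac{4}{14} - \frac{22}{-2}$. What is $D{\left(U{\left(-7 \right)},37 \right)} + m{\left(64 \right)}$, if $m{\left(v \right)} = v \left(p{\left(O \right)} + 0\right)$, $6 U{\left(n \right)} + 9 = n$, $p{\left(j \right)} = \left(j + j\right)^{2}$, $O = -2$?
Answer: $\frac{7243}{7} \approx 1034.7$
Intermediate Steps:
$p{\left(j \right)} = 4 j^{2}$ ($p{\left(j \right)} = \left(2 j\right)^{2} = 4 j^{2}$)
$U{\left(n \right)} = - \frac{3}{2} + \frac{n}{6}$
$D{\left(w,h \right)} = \frac{75}{7}$ ($D{\left(w,h \right)} = \left(-4\right) \frac{1}{14} - -11 = - \frac{2}{7} + 11 = \frac{75}{7}$)
$m{\left(v \right)} = 16 v$ ($m{\left(v \right)} = v \left(4 \left(-2\right)^{2} + 0\right) = v \left(4 \cdot 4 + 0\right) = v \left(16 + 0\right) = v 16 = 16 v$)
$D{\left(U{\left(-7 \right)},37 \right)} + m{\left(64 \right)} = \frac{75}{7} + 16 \cdot 64 = \frac{75}{7} + 1024 = \frac{7243}{7}$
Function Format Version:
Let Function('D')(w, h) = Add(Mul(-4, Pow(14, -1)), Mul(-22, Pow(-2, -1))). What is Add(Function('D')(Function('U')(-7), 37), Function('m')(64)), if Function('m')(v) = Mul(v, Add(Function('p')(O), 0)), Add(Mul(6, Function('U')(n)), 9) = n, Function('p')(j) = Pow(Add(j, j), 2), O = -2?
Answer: Rational(7243, 7) ≈ 1034.7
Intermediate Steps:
Function('p')(j) = Mul(4, Pow(j, 2)) (Function('p')(j) = Pow(Mul(2, j), 2) = Mul(4, Pow(j, 2)))
Function('U')(n) = Add(Rational(-3, 2), Mul(Rational(1, 6), n))
Function('D')(w, h) = Rational(75, 7) (Function('D')(w, h) = Add(Mul(-4, Rational(1, 14)), Mul(-22, Rational(-1, 2))) = Add(Rational(-2, 7), 11) = Rational(75, 7))
Function('m')(v) = Mul(16, v) (Function('m')(v) = Mul(v, Add(Mul(4, Pow(-2, 2)), 0)) = Mul(v, Add(Mul(4, 4), 0)) = Mul(v, Add(16, 0)) = Mul(v, 16) = Mul(16, v))
Add(Function('D')(Function('U')(-7), 37), Function('m')(64)) = Add(Rational(75, 7), Mul(16, 64)) = Add(Rational(75, 7), 1024) = Rational(7243, 7)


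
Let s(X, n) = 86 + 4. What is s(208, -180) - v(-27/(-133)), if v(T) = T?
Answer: 11943/133 ≈ 89.797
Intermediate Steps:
s(X, n) = 90
s(208, -180) - v(-27/(-133)) = 90 - (-27)/(-133) = 90 - (-27)*(-1)/133 = 90 - 1*27/133 = 90 - 27/133 = 11943/133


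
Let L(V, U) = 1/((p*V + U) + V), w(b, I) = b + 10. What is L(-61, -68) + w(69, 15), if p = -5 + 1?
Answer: 9086/115 ≈ 79.009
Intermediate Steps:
p = -4
w(b, I) = 10 + b
L(V, U) = 1/(U - 3*V) (L(V, U) = 1/((-4*V + U) + V) = 1/((U - 4*V) + V) = 1/(U - 3*V))
L(-61, -68) + w(69, 15) = 1/(-68 - 3*(-61)) + (10 + 69) = 1/(-68 + 183) + 79 = 1/115 + 79 = 9086/115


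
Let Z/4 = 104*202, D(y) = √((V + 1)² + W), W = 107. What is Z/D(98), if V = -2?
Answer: 42016*√3/9 ≈ 8086.0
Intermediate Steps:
D(y) = 6*√3 (D(y) = √((-2 + 1)² + 107) = √((-1)² + 107) = √(1 + 107) = √108 = 6*√3)
Z = 84032 (Z = 4*(104*202) = 4*21008 = 84032)
Z/D(98) = 84032/((6*√3)) = 84032*(√3/18) = 42016*√3/9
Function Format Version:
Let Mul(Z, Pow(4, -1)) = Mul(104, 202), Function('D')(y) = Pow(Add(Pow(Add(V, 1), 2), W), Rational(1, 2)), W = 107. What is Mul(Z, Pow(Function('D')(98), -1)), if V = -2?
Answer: Mul(Rational(42016, 9), Pow(3, Rational(1, 2))) ≈ 8086.0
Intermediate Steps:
Function('D')(y) = Mul(6, Pow(3, Rational(1, 2))) (Function('D')(y) = Pow(Add(Pow(Add(-2, 1), 2), 107), Rational(1, 2)) = Pow(Add(Pow(-1, 2), 107), Rational(1, 2)) = Pow(Add(1, 107), Rational(1, 2)) = Pow(108, Rational(1, 2)) = Mul(6, Pow(3, Rational(1, 2))))
Z = 84032 (Z = Mul(4, Mul(104, 202)) = Mul(4, 21008) = 84032)
Mul(Z, Pow(Function('D')(98), -1)) = Mul(84032, Pow(Mul(6, Pow(3, Rational(1, 2))), -1)) = Mul(84032, Mul(Rational(1, 18), Pow(3, Rational(1, 2)))) = Mul(Rational(42016, 9), Pow(3, Rational(1, 2)))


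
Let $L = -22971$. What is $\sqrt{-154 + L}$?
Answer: $25 i \sqrt{37} \approx 152.07 i$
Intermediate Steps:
$\sqrt{-154 + L} = \sqrt{-154 - 22971} = \sqrt{-23125} = 25 i \sqrt{37}$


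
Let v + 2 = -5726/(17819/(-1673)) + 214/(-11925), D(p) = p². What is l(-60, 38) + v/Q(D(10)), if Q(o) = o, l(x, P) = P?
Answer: 460637947367/10624578750 ≈ 43.356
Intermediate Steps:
v = 113807909734/212491575 (v = -2 + (-5726/(17819/(-1673)) + 214/(-11925)) = -2 + (-5726/(17819*(-1/1673)) + 214*(-1/11925)) = -2 + (-5726/(-17819/1673) - 214/11925) = -2 + (-5726*(-1673/17819) - 214/11925) = -2 + (9579598/17819 - 214/11925) = -2 + 114232892884/212491575 = 113807909734/212491575 ≈ 535.59)
l(-60, 38) + v/Q(D(10)) = 38 + 113807909734/(212491575*(10²)) = 38 + (113807909734/212491575)/100 = 38 + (113807909734/212491575)*(1/100) = 38 + 56903954867/10624578750 = 460637947367/10624578750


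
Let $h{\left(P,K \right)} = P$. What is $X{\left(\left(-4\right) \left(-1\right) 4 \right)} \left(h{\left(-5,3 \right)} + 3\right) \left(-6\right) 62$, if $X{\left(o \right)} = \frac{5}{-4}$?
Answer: $-930$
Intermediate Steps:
$X{\left(o \right)} = - \frac{5}{4}$ ($X{\left(o \right)} = 5 \left(- \frac{1}{4}\right) = - \frac{5}{4}$)
$X{\left(\left(-4\right) \left(-1\right) 4 \right)} \left(h{\left(-5,3 \right)} + 3\right) \left(-6\right) 62 = - \frac{5 \left(-5 + 3\right)}{4} \left(-6\right) 62 = \left(- \frac{5}{4}\right) \left(-2\right) \left(-6\right) 62 = \frac{5}{2} \left(-6\right) 62 = \left(-15\right) 62 = -930$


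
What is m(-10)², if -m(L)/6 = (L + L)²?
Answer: 5760000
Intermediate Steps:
m(L) = -24*L² (m(L) = -6*(L + L)² = -6*4*L² = -24*L²)
m(-10)² = (-24*(-10)²)² = (-24*100)² = (-2400)² = 5760000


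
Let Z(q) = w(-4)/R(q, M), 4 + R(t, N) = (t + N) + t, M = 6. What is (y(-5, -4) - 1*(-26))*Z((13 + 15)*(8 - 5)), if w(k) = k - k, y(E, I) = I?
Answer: 0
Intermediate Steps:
w(k) = 0
R(t, N) = -4 + N + 2*t (R(t, N) = -4 + ((t + N) + t) = -4 + ((N + t) + t) = -4 + (N + 2*t) = -4 + N + 2*t)
Z(q) = 0 (Z(q) = 0/(-4 + 6 + 2*q) = 0/(2 + 2*q) = 0)
(y(-5, -4) - 1*(-26))*Z((13 + 15)*(8 - 5)) = (-4 - 1*(-26))*0 = (-4 + 26)*0 = 22*0 = 0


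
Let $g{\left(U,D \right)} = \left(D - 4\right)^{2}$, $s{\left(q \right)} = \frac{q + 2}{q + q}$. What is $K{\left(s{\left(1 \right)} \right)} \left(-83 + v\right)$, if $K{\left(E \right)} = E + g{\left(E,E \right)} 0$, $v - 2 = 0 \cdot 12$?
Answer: $- \frac{243}{2} \approx -121.5$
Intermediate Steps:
$s{\left(q \right)} = \frac{2 + q}{2 q}$
$g{\left(U,D \right)} = \left(-4 + D\right)^{2}$
$v = 2$ ($v = 2 + 0 \cdot 12 = 2 + 0 = 2$)
$K{\left(E \right)} = E$ ($K{\left(E \right)} = E + \left(-4 + E\right)^{2} \cdot 0 = E + 0 = E$)
$K{\left(s{\left(1 \right)} \right)} \left(-83 + v\right) = \frac{2 + 1}{2 \cdot 1} \left(-83 + 2\right) = \frac{1}{2} \cdot 1 \cdot 3 \left(-81\right) = \frac{3}{2} \left(-81\right) = - \frac{243}{2}$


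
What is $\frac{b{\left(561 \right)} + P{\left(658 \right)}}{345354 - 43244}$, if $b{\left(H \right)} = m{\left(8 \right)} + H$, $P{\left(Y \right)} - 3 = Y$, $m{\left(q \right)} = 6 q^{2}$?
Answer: $\frac{803}{151055} \approx 0.0053159$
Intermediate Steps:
$P{\left(Y \right)} = 3 + Y$
$b{\left(H \right)} = 384 + H$ ($b{\left(H \right)} = 6 \cdot 8^{2} + H = 6 \cdot 64 + H = 384 + H$)
$\frac{b{\left(561 \right)} + P{\left(658 \right)}}{345354 - 43244} = \frac{\left(384 + 561\right) + \left(3 + 658\right)}{345354 - 43244} = \frac{945 + 661}{302110} = 1606 \cdot \frac{1}{302110} = \frac{803}{151055}$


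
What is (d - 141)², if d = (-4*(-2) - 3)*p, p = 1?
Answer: 18496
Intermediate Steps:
d = 5 (d = (-4*(-2) - 3)*1 = (8 - 3)*1 = 5*1 = 5)
(d - 141)² = (5 - 141)² = (-136)² = 18496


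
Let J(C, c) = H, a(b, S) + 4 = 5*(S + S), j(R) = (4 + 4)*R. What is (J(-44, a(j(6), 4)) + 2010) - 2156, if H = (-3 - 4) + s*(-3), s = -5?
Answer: -138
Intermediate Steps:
j(R) = 8*R
a(b, S) = -4 + 10*S (a(b, S) = -4 + 5*(S + S) = -4 + 5*(2*S) = -4 + 10*S)
H = 8 (H = (-3 - 4) - 5*(-3) = -7 + 15 = 8)
J(C, c) = 8
(J(-44, a(j(6), 4)) + 2010) - 2156 = (8 + 2010) - 2156 = 2018 - 2156 = -138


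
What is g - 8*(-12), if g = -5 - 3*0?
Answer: 91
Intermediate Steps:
g = -5 (g = -5 + 0 = -5)
g - 8*(-12) = -5 - 8*(-12) = -5 + 96 = 91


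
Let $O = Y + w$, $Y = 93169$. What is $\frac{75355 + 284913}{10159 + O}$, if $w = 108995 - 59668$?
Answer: $\frac{360268}{152655} \approx 2.36$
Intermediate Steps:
$w = 49327$ ($w = 108995 - 59668 = 49327$)
$O = 142496$ ($O = 93169 + 49327 = 142496$)
$\frac{75355 + 284913}{10159 + O} = \frac{75355 + 284913}{10159 + 142496} = \frac{360268}{152655}$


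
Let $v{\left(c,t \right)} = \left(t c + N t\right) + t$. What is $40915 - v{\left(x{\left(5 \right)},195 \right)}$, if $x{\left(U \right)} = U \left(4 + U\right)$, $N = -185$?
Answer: $68020$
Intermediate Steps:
$v{\left(c,t \right)} = - 184 t + c t$ ($v{\left(c,t \right)} = \left(t c - 185 t\right) + t = \left(c t - 185 t\right) + t = \left(- 185 t + c t\right) + t = - 184 t + c t$)
$40915 - v{\left(x{\left(5 \right)},195 \right)} = 40915 - 195 \left(-184 + 5 \left(4 + 5\right)\right) = 40915 - 195 \left(-184 + 5 \cdot 9\right) = 40915 - 195 \left(-184 + 45\right) = 40915 - 195 \left(-139\right) = 40915 - -27105 = 40915 + 27105 = 68020$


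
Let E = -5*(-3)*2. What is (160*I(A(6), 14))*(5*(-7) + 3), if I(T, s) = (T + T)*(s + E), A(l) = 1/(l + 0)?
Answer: -225280/3 ≈ -75093.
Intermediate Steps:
E = 30 (E = 15*2 = 30)
A(l) = 1/l
I(T, s) = 2*T*(30 + s) (I(T, s) = (T + T)*(s + 30) = (2*T)*(30 + s) = 2*T*(30 + s))
(160*I(A(6), 14))*(5*(-7) + 3) = (160*(2*(30 + 14)/6))*(5*(-7) + 3) = (160*(2*(1/6)*44))*(-35 + 3) = (160*(44/3))*(-32) = (7040/3)*(-32) = -225280/3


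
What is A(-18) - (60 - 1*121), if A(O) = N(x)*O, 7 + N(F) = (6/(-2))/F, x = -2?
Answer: 160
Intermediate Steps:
N(F) = -7 - 3/F (N(F) = -7 + (6/(-2))/F = -7 + (6*(-1/2))/F = -7 - 3/F)
A(O) = -11*O/2 (A(O) = (-7 - 3/(-2))*O = (-7 - 3*(-1/2))*O = (-7 + 3/2)*O = -11*O/2)
A(-18) - (60 - 1*121) = -11/2*(-18) - (60 - 1*121) = 99 - (60 - 121) = 99 - 1*(-61) = 99 + 61 = 160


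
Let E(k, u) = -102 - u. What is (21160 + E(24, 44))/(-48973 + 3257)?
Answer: -10507/22858 ≈ -0.45966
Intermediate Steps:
(21160 + E(24, 44))/(-48973 + 3257) = (21160 + (-102 - 1*44))/(-48973 + 3257) = (21160 + (-102 - 44))/(-45716) = (21160 - 146)*(-1/45716) = 21014*(-1/45716) = -10507/22858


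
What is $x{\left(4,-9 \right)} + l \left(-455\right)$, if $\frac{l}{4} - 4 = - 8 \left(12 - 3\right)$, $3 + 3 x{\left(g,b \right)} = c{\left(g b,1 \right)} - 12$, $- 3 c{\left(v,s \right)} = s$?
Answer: $\frac{1113794}{9} \approx 1.2375 \cdot 10^{5}$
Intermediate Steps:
$c{\left(v,s \right)} = - \frac{s}{3}$
$x{\left(g,b \right)} = - \frac{46}{9}$ ($x{\left(g,b \right)} = -1 + \frac{\left(- \frac{1}{3}\right) 1 - 12}{3} = -1 + \frac{- \frac{1}{3} - 12}{3} = -1 + \frac{1}{3} \left(- \frac{37}{3}\right) = -1 - \frac{37}{9} = - \frac{46}{9}$)
$l = -272$ ($l = 16 + 4 \left(- 8 \left(12 - 3\right)\right) = 16 + 4 \left(\left(-8\right) 9\right) = 16 + 4 \left(-72\right) = 16 - 288 = -272$)
$x{\left(4,-9 \right)} + l \left(-455\right) = - \frac{46}{9} - -123760 = - \frac{46}{9} + 123760 = \frac{1113794}{9}$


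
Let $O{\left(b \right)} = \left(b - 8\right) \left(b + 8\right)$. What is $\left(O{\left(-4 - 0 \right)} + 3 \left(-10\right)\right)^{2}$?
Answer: $6084$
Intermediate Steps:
$O{\left(b \right)} = \left(-8 + b\right) \left(8 + b\right)$
$\left(O{\left(-4 - 0 \right)} + 3 \left(-10\right)\right)^{2} = \left(\left(-64 + \left(-4 - 0\right)^{2}\right) + 3 \left(-10\right)\right)^{2} = \left(\left(-64 + \left(-4 + 0\right)^{2}\right) - 30\right)^{2} = \left(\left(-64 + \left(-4\right)^{2}\right) - 30\right)^{2} = \left(\left(-64 + 16\right) - 30\right)^{2} = \left(-48 - 30\right)^{2} = \left(-78\right)^{2} = 6084$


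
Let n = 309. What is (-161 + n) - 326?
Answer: -178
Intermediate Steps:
(-161 + n) - 326 = (-161 + 309) - 326 = 148 - 326 = -178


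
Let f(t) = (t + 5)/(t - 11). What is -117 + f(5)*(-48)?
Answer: -37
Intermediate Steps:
f(t) = (5 + t)/(-11 + t)
-117 + f(5)*(-48) = -117 + ((5 + 5)/(-11 + 5))*(-48) = -117 + (10/(-6))*(-48) = -117 - 1/6*10*(-48) = -117 - 5/3*(-48) = -117 + 80 = -37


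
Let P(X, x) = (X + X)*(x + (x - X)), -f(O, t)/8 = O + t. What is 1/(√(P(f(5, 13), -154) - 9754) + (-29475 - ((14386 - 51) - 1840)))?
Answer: -20985/880721711 - √37478/1761443422 ≈ -2.3937e-5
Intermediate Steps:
f(O, t) = -8*O - 8*t (f(O, t) = -8*(O + t) = -8*O - 8*t)
P(X, x) = 2*X*(-X + 2*x) (P(X, x) = (2*X)*(-X + 2*x) = 2*X*(-X + 2*x))
1/(√(P(f(5, 13), -154) - 9754) + (-29475 - ((14386 - 51) - 1840))) = 1/(√(2*(-8*5 - 8*13)*(-(-8*5 - 8*13) + 2*(-154)) - 9754) + (-29475 - ((14386 - 51) - 1840))) = 1/(√(2*(-40 - 104)*(-(-40 - 104) - 308) - 9754) + (-29475 - (14335 - 1840))) = 1/(√(2*(-144)*(-1*(-144) - 308) - 9754) + (-29475 - 1*12495)) = 1/(√(2*(-144)*(144 - 308) - 9754) + (-29475 - 12495)) = 1/(√(2*(-144)*(-164) - 9754) - 41970) = 1/(√(47232 - 9754) - 41970) = 1/(√37478 - 41970) = 1/(-41970 + √37478)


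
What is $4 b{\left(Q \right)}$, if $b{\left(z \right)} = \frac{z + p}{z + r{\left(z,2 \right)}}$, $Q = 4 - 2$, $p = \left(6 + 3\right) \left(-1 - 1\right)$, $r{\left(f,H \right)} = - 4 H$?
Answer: $\frac{32}{3} \approx 10.667$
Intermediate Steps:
$p = -18$ ($p = 9 \left(-2\right) = -18$)
$Q = 2$
$b{\left(z \right)} = \frac{-18 + z}{-8 + z}$ ($b{\left(z \right)} = \frac{z - 18}{z - 8} = \frac{-18 + z}{z - 8} = \frac{-18 + z}{-8 + z}$)
$4 b{\left(Q \right)} = 4 \frac{-18 + 2}{-8 + 2} = 4 \frac{1}{-6} \left(-16\right) = 4 \left(\left(- \frac{1}{6}\right) \left(-16\right)\right) = 4 \cdot \frac{8}{3} = \frac{32}{3}$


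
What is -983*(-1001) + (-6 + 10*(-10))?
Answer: 983877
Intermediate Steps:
-983*(-1001) + (-6 + 10*(-10)) = 983983 + (-6 - 100) = 983983 - 106 = 983877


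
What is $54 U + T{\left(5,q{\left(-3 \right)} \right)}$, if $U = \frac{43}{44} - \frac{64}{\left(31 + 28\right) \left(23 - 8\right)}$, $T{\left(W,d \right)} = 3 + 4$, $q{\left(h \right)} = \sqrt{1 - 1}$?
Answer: $\frac{362581}{6490} \approx 55.868$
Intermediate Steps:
$q{\left(h \right)} = 0$ ($q{\left(h \right)} = \sqrt{0} = 0$)
$T{\left(W,d \right)} = 7$
$U = \frac{35239}{38940}$ ($U = 43 \cdot \frac{1}{44} - \frac{64}{59 \cdot 15} = \frac{43}{44} - \frac{64}{885} = \frac{35239}{38940} \approx 0.90496$)
$54 U + T{\left(5,q{\left(-3 \right)} \right)} = 54 \cdot \frac{35239}{38940} + 7 = \frac{317151}{6490} + 7 = \frac{362581}{6490}$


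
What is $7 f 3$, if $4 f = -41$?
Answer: $- \frac{861}{4} \approx -215.25$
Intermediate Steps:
$f = - \frac{41}{4}$ ($f = \frac{1}{4} \left(-41\right) = - \frac{41}{4} \approx -10.25$)
$7 f 3 = 7 \left(\left(- \frac{41}{4}\right) 3\right) = 7 \left(- \frac{123}{4}\right) = - \frac{861}{4}$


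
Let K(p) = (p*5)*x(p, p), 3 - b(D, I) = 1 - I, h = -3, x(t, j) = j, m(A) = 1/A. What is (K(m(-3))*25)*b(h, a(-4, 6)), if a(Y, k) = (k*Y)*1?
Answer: -2750/9 ≈ -305.56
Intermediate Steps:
a(Y, k) = Y*k (a(Y, k) = (Y*k)*1 = Y*k)
b(D, I) = 2 + I (b(D, I) = 3 - (1 - I) = 3 + (-1 + I) = 2 + I)
K(p) = 5*p**2 (K(p) = (p*5)*p = (5*p)*p = 5*p**2)
(K(m(-3))*25)*b(h, a(-4, 6)) = ((5*(1/(-3))**2)*25)*(2 - 4*6) = ((5*(-1/3)**2)*25)*(2 - 24) = ((5*(1/9))*25)*(-22) = ((5/9)*25)*(-22) = (125/9)*(-22) = -2750/9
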